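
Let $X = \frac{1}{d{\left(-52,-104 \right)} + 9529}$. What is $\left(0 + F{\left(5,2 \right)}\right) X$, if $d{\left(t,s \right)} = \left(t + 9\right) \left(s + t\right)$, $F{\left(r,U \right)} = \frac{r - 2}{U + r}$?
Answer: $\frac{3}{113659} \approx 2.6395 \cdot 10^{-5}$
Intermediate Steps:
$F{\left(r,U \right)} = \frac{-2 + r}{U + r}$
$d{\left(t,s \right)} = \left(9 + t\right) \left(s + t\right)$
$X = \frac{1}{16237}$ ($X = \frac{1}{\left(\left(-52\right)^{2} + 9 \left(-104\right) + 9 \left(-52\right) - -5408\right) + 9529} = \frac{1}{\left(2704 - 936 - 468 + 5408\right) + 9529} = \frac{1}{6708 + 9529} = \frac{1}{16237} \approx 6.1588 \cdot 10^{-5}$)
$\left(0 + F{\left(5,2 \right)}\right) X = \left(0 + \frac{-2 + 5}{2 + 5}\right) \frac{1}{16237} = \left(0 + \frac{1}{7} \cdot 3\right) \frac{1}{16237} = \left(0 + \frac{3}{7}\right) \frac{1}{16237} = \frac{3}{7} \cdot \frac{1}{16237} = \frac{3}{113659}$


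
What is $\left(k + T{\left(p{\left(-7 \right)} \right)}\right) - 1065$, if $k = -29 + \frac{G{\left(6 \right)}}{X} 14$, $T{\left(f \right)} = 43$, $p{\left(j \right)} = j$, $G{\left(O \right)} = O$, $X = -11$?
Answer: $- \frac{11645}{11} \approx -1058.6$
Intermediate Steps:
$k = - \frac{403}{11}$ ($k = -29 + \frac{6}{-11} \cdot 14 = -29 + 6 \left(- \frac{1}{11}\right) 14 = -29 - \frac{84}{11} = - \frac{403}{11} \approx -36.636$)
$\left(k + T{\left(p{\left(-7 \right)} \right)}\right) - 1065 = \left(- \frac{403}{11} + 43\right) - 1065 = \frac{70}{11} - 1065 = - \frac{11645}{11}$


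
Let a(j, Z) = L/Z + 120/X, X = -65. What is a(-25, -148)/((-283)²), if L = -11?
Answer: -3409/154091236 ≈ -2.2123e-5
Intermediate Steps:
a(j, Z) = -24/13 - 11/Z (a(j, Z) = -11/Z + 120/(-65) = -11/Z + 120*(-1/65) = -11/Z - 24/13 = -24/13 - 11/Z)
a(-25, -148)/((-283)²) = (-24/13 - 11/(-148))/((-283)²) = (-24/13 - 11*(-1/148))/80089 = (-24/13 + 11/148)*(1/80089) = -3409/1924*1/80089 = -3409/154091236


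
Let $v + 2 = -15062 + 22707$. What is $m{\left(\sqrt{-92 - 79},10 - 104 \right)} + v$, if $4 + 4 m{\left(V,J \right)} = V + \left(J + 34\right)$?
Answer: $7627 + \frac{3 i \sqrt{19}}{4} \approx 7627.0 + 3.2692 i$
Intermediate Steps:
$m{\left(V,J \right)} = \frac{15}{2} + \frac{J}{4} + \frac{V}{4}$ ($m{\left(V,J \right)} = -1 + \frac{V + \left(J + 34\right)}{4} = -1 + \frac{V + \left(34 + J\right)}{4} = -1 + \frac{34 + J + V}{4} = -1 + \left(\frac{17}{2} + \frac{J}{4} + \frac{V}{4}\right) = \frac{15}{2} + \frac{J}{4} + \frac{V}{4}$)
$v = 7643$ ($v = -2 + \left(-15062 + 22707\right) = -2 + 7645 = 7643$)
$m{\left(\sqrt{-92 - 79},10 - 104 \right)} + v = \left(\frac{15}{2} + \frac{10 - 104}{4} + \frac{\sqrt{-92 - 79}}{4}\right) + 7643 = \left(\frac{15}{2} + \frac{1}{4} \left(-94\right) + \frac{\sqrt{-171}}{4}\right) + 7643 = \left(\frac{15}{2} - \frac{47}{2} + \frac{3 i \sqrt{19}}{4}\right) + 7643 = \left(-16 + \frac{3 i \sqrt{19}}{4}\right) + 7643 = 7627 + \frac{3 i \sqrt{19}}{4}$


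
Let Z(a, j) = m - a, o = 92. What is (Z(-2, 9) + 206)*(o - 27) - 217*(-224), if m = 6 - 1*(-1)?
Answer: 62583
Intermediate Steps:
m = 7 (m = 6 + 1 = 7)
Z(a, j) = 7 - a
(Z(-2, 9) + 206)*(o - 27) - 217*(-224) = ((7 - 1*(-2)) + 206)*(92 - 27) - 217*(-224) = ((7 + 2) + 206)*65 + 48608 = (9 + 206)*65 + 48608 = 215*65 + 48608 = 13975 + 48608 = 62583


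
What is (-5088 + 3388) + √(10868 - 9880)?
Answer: -1700 + 2*√247 ≈ -1668.6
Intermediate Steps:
(-5088 + 3388) + √(10868 - 9880) = -1700 + √988 = -1700 + 2*√247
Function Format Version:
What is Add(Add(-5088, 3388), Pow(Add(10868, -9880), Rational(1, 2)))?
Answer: Add(-1700, Mul(2, Pow(247, Rational(1, 2)))) ≈ -1668.6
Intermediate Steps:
Add(Add(-5088, 3388), Pow(Add(10868, -9880), Rational(1, 2))) = Add(-1700, Pow(988, Rational(1, 2))) = Add(-1700, Mul(2, Pow(247, Rational(1, 2))))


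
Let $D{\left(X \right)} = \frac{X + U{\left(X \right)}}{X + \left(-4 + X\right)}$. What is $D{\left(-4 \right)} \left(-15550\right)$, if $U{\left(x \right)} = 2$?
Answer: $- \frac{7775}{3} \approx -2591.7$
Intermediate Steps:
$D{\left(X \right)} = \frac{2 + X}{-4 + 2 X}$ ($D{\left(X \right)} = \frac{X + 2}{X + \left(-4 + X\right)} = \frac{2 + X}{-4 + 2 X}$)
$D{\left(-4 \right)} \left(-15550\right) = \frac{2 - 4}{2 \left(-2 - 4\right)} \left(-15550\right) = \frac{1}{2} \frac{1}{-6} \left(-2\right) \left(-15550\right) = \frac{1}{2} \left(- \frac{1}{6}\right) \left(-2\right) \left(-15550\right) = \frac{1}{6} \left(-15550\right) = - \frac{7775}{3}$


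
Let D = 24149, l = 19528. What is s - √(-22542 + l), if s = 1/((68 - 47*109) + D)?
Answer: 1/19094 - I*√3014 ≈ 5.2372e-5 - 54.9*I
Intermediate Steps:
s = 1/19094 (s = 1/((68 - 47*109) + 24149) = 1/((68 - 5123) + 24149) = 1/(-5055 + 24149) = 1/19094 ≈ 5.2372e-5)
s - √(-22542 + l) = 1/19094 - √(-22542 + 19528) = 1/19094 - √(-3014) = 1/19094 - I*√3014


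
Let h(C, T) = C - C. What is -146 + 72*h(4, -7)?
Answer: -146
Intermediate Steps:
h(C, T) = 0
-146 + 72*h(4, -7) = -146 + 72*0 = -146 + 0 = -146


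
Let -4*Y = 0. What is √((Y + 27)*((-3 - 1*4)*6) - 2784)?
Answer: I*√3918 ≈ 62.594*I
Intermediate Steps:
Y = 0 (Y = -¼*0 = 0)
√((Y + 27)*((-3 - 1*4)*6) - 2784) = √((0 + 27)*((-3 - 1*4)*6) - 2784) = √(27*((-3 - 4)*6) - 2784) = √(27*(-7*6) - 2784) = √(27*(-42) - 2784) = √(-1134 - 2784) = √(-3918) = I*√3918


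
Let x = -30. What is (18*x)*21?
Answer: -11340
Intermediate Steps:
(18*x)*21 = (18*(-30))*21 = -540*21 = -11340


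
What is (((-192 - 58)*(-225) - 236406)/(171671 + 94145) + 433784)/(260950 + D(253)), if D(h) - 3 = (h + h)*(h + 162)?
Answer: 28826636897/31296046122 ≈ 0.92109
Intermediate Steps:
D(h) = 3 + 2*h*(162 + h) (D(h) = 3 + (h + h)*(h + 162) = 3 + (2*h)*(162 + h) = 3 + 2*h*(162 + h))
(((-192 - 58)*(-225) - 236406)/(171671 + 94145) + 433784)/(260950 + D(253)) = (((-192 - 58)*(-225) - 236406)/(171671 + 94145) + 433784)/(260950 + (3 + 2*253**2 + 324*253)) = ((-250*(-225) - 236406)/265816 + 433784)/(260950 + (3 + 2*64009 + 81972)) = ((56250 - 236406)*(1/265816) + 433784)/(260950 + (3 + 128018 + 81972)) = (-180156*1/265816 + 433784)/(260950 + 209993) = (-45039/66454 + 433784)/470943 = (28826636897/66454)*(1/470943) = 28826636897/31296046122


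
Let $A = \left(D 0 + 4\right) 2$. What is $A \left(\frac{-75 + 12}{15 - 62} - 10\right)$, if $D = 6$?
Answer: $- \frac{3256}{47} \approx -69.277$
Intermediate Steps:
$A = 8$ ($A = \left(6 \cdot 0 + 4\right) 2 = \left(0 + 4\right) 2 = 4 \cdot 2 = 8$)
$A \left(\frac{-75 + 12}{15 - 62} - 10\right) = 8 \left(\frac{-75 + 12}{15 - 62} - 10\right) = 8 \left(- \frac{63}{-47} - 10\right) = 8 \left(\left(-63\right) \left(- \frac{1}{47}\right) - 10\right) = 8 \left(\frac{63}{47} - 10\right) = 8 \left(- \frac{407}{47}\right) = - \frac{3256}{47}$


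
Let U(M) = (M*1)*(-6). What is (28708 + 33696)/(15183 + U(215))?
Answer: 62404/13893 ≈ 4.4918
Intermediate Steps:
U(M) = -6*M (U(M) = M*(-6) = -6*M)
(28708 + 33696)/(15183 + U(215)) = (28708 + 33696)/(15183 - 6*215) = 62404/(15183 - 1290) = 62404/13893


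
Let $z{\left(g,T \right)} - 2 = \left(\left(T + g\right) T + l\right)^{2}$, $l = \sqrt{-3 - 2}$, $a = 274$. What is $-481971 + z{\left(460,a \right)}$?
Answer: $40447163482 + 402232 i \sqrt{5} \approx 4.0447 \cdot 10^{10} + 8.9942 \cdot 10^{5} i$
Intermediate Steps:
$l = i \sqrt{5}$ ($l = \sqrt{-5} = i \sqrt{5} \approx 2.2361 i$)
$z{\left(g,T \right)} = 2 + \left(i \sqrt{5} + T \left(T + g\right)\right)^{2}$ ($z{\left(g,T \right)} = 2 + \left(\left(T + g\right) T + i \sqrt{5}\right)^{2} = 2 + \left(T \left(T + g\right) + i \sqrt{5}\right)^{2} = 2 + \left(i \sqrt{5} + T \left(T + g\right)\right)^{2}$)
$-481971 + z{\left(460,a \right)} = -481971 + \left(2 + \left(274^{2} + i \sqrt{5} + 274 \cdot 460\right)^{2}\right) = -481971 + \left(2 + \left(75076 + i \sqrt{5} + 126040\right)^{2}\right) = -481971 + \left(2 + \left(201116 + i \sqrt{5}\right)^{2}\right) = -481969 + \left(201116 + i \sqrt{5}\right)^{2}$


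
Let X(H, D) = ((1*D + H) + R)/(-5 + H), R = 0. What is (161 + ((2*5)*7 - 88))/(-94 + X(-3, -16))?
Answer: -1144/733 ≈ -1.5607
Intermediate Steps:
X(H, D) = (D + H)/(-5 + H) (X(H, D) = ((1*D + H) + 0)/(-5 + H) = ((D + H) + 0)/(-5 + H) = (D + H)/(-5 + H))
(161 + ((2*5)*7 - 88))/(-94 + X(-3, -16)) = (161 + ((2*5)*7 - 88))/(-94 + (-16 - 3)/(-5 - 3)) = (161 + (10*7 - 88))/(-94 - 19/(-8)) = (161 + (70 - 88))/(-94 - ⅛*(-19)) = (161 - 18)/(-94 + 19/8) = 143/(-733/8) = 143*(-8/733) = -1144/733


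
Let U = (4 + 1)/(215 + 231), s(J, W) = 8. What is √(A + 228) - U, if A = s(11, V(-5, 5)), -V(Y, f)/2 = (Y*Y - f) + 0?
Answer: -5/446 + 2*√59 ≈ 15.351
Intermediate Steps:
V(Y, f) = -2*Y² + 2*f (V(Y, f) = -2*((Y*Y - f) + 0) = -2*((Y² - f) + 0) = -2*(Y² - f) = -2*Y² + 2*f)
U = 5/446 ≈ 0.011211
A = 8
√(A + 228) - U = √(8 + 228) - 1*5/446 = √236 - 5/446 = 2*√59 - 5/446 = -5/446 + 2*√59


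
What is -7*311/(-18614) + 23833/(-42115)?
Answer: -351943107/783928610 ≈ -0.44895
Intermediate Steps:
-7*311/(-18614) + 23833/(-42115) = -2177*(-1/18614) + 23833*(-1/42115) = 2177/18614 - 23833/42115 = -351943107/783928610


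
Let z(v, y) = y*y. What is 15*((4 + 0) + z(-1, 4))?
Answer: 300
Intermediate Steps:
z(v, y) = y²
15*((4 + 0) + z(-1, 4)) = 15*((4 + 0) + 4²) = 15*(4 + 16) = 15*20 = 300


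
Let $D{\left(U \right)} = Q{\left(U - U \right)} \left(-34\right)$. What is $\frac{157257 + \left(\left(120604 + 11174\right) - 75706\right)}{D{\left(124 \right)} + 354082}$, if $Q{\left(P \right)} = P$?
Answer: $\frac{213329}{354082} \approx 0.60248$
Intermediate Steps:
$D{\left(U \right)} = 0$ ($D{\left(U \right)} = \left(U - U\right) \left(-34\right) = 0 \left(-34\right) = 0$)
$\frac{157257 + \left(\left(120604 + 11174\right) - 75706\right)}{D{\left(124 \right)} + 354082} = \frac{157257 + \left(\left(120604 + 11174\right) - 75706\right)}{0 + 354082} = \frac{157257 + \left(131778 - 75706\right)}{354082} = \left(157257 + 56072\right) \frac{1}{354082} = 213329 \cdot \frac{1}{354082} = \frac{213329}{354082}$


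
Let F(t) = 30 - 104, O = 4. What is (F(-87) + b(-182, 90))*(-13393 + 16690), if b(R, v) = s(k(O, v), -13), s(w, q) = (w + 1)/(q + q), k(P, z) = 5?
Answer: -3181605/13 ≈ -2.4474e+5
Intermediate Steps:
s(w, q) = (1 + w)/(2*q) (s(w, q) = (1 + w)/((2*q)) = (1 + w)*(1/(2*q)) = (1 + w)/(2*q))
F(t) = -74
b(R, v) = -3/13 (b(R, v) = (½)*(1 + 5)/(-13) = (½)*(-1/13)*6 = -3/13)
(F(-87) + b(-182, 90))*(-13393 + 16690) = (-74 - 3/13)*(-13393 + 16690) = -965/13*3297 = -3181605/13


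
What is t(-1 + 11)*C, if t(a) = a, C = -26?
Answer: -260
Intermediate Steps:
t(-1 + 11)*C = (-1 + 11)*(-26) = 10*(-26) = -260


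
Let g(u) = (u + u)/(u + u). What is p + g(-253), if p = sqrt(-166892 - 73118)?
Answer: 1 + I*sqrt(240010) ≈ 1.0 + 489.91*I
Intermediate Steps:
g(u) = 1 (g(u) = (2*u)/((2*u)) = (2*u)*(1/(2*u)) = 1)
p = I*sqrt(240010) (p = sqrt(-240010) = I*sqrt(240010) ≈ 489.91*I)
p + g(-253) = I*sqrt(240010) + 1 = 1 + I*sqrt(240010)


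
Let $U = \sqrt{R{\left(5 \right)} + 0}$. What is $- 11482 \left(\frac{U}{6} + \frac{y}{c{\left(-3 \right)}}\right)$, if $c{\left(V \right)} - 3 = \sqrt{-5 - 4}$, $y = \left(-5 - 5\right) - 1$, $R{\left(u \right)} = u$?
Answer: $\frac{63151}{3} - \frac{63151 i}{3} - \frac{5741 \sqrt{5}}{3} \approx 16771.0 - 21050.0 i$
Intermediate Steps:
$y = -11$ ($y = -10 - 1 = -11$)
$U = \sqrt{5}$ ($U = \sqrt{5 + 0} = \sqrt{5} \approx 2.2361$)
$c{\left(V \right)} = 3 + 3 i$ ($c{\left(V \right)} = 3 + \sqrt{-5 - 4} = 3 + \sqrt{-9} = 3 + 3 i$)
$- 11482 \left(\frac{U}{6} + \frac{y}{c{\left(-3 \right)}}\right) = - 11482 \left(\frac{\sqrt{5}}{6} - \frac{11}{3 + 3 i}\right) = - 11482 \left(\sqrt{5} \cdot \frac{1}{6} - 11 \frac{3 - 3 i}{18}\right) = - 11482 \left(\frac{\sqrt{5}}{6} - \frac{11 \left(3 - 3 i\right)}{18}\right) = - 11482 \left(- \frac{11 \left(3 - 3 i\right)}{18} + \frac{\sqrt{5}}{6}\right) = - \frac{5741 \sqrt{5}}{3} + \frac{63151 \left(3 - 3 i\right)}{9}$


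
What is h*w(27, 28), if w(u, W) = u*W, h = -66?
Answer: -49896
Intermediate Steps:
w(u, W) = W*u
h*w(27, 28) = -1848*27 = -66*756 = -49896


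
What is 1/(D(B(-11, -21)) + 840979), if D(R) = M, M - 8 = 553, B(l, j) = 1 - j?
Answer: 1/841540 ≈ 1.1883e-6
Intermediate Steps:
M = 561 (M = 8 + 553 = 561)
D(R) = 561
1/(D(B(-11, -21)) + 840979) = 1/(561 + 840979) = 1/841540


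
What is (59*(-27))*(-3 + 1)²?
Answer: -6372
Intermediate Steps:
(59*(-27))*(-3 + 1)² = -1593*(-2)² = -1593*4 = -6372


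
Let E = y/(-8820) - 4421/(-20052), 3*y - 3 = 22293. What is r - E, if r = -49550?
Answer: -243423210521/4912740 ≈ -49549.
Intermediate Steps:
y = 7432 (y = 1 + (⅓)*22293 = 1 + 7431 = 7432)
E = -3056479/4912740 (E = 7432/(-8820) - 4421/(-20052) = 7432*(-1/8820) - 4421*(-1/20052) = -1858/2205 + 4421/20052 = -3056479/4912740 ≈ -0.62215)
r - E = -49550 - 1*(-3056479/4912740) = -49550 + 3056479/4912740 = -243423210521/4912740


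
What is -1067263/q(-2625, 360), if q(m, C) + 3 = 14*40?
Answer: -1067263/557 ≈ -1916.1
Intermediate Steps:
q(m, C) = 557 (q(m, C) = -3 + 14*40 = -3 + 560 = 557)
-1067263/q(-2625, 360) = -1067263/557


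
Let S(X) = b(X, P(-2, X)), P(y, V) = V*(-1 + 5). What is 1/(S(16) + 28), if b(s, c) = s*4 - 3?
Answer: 1/89 ≈ 0.011236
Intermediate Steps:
P(y, V) = 4*V (P(y, V) = V*4 = 4*V)
b(s, c) = -3 + 4*s (b(s, c) = 4*s - 3 = -3 + 4*s)
S(X) = -3 + 4*X
1/(S(16) + 28) = 1/((-3 + 4*16) + 28) = 1/((-3 + 64) + 28) = 1/(61 + 28) = 1/89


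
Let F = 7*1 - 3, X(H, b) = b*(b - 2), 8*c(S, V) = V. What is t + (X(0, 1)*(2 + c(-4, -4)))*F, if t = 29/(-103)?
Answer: -647/103 ≈ -6.2816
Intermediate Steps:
c(S, V) = V/8
X(H, b) = b*(-2 + b)
t = -29/103 (t = 29*(-1/103) = -29/103 ≈ -0.28155)
F = 4 (F = 7 - 3 = 4)
t + (X(0, 1)*(2 + c(-4, -4)))*F = -29/103 + ((1*(-2 + 1))*(2 + (⅛)*(-4)))*4 = -29/103 + ((1*(-1))*(2 - ½))*4 = -29/103 - 1*3/2*4 = -29/103 - 3/2*4 = -29/103 - 6 = -647/103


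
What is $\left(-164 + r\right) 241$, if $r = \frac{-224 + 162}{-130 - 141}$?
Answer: $- \frac{10696062}{271} \approx -39469.0$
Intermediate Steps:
$r = \frac{62}{271}$ ($r = - \frac{62}{-271} = \left(-62\right) \left(- \frac{1}{271}\right) = \frac{62}{271} \approx 0.22878$)
$\left(-164 + r\right) 241 = \left(-164 + \frac{62}{271}\right) 241 = \left(- \frac{44382}{271}\right) 241 = - \frac{10696062}{271}$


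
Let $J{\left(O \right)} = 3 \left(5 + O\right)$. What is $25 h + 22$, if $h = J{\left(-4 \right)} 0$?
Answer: $22$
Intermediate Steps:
$J{\left(O \right)} = 15 + 3 O$
$h = 0$ ($h = \left(15 + 3 \left(-4\right)\right) 0 = \left(15 - 12\right) 0 = 3 \cdot 0 = 0$)
$25 h + 22 = 25 \cdot 0 + 22 = 0 + 22 = 22$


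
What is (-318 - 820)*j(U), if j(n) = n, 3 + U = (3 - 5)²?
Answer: -1138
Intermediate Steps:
U = 1 (U = -3 + (3 - 5)² = -3 + (-2)² = -3 + 4 = 1)
(-318 - 820)*j(U) = (-318 - 820)*1 = -1138*1 = -1138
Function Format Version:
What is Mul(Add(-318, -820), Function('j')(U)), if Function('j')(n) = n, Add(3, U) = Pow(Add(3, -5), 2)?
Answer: -1138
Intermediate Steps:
U = 1 (U = Add(-3, Pow(Add(3, -5), 2)) = Add(-3, Pow(-2, 2)) = Add(-3, 4) = 1)
Mul(Add(-318, -820), Function('j')(U)) = Mul(Add(-318, -820), 1) = Mul(-1138, 1) = -1138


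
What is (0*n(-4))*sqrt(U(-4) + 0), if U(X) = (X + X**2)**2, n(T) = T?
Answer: 0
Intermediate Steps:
(0*n(-4))*sqrt(U(-4) + 0) = (0*(-4))*sqrt((-4)**2*(1 - 4)**2 + 0) = 0*sqrt(16*(-3)**2 + 0) = 0*sqrt(16*9 + 0) = 0*sqrt(144 + 0) = 0*sqrt(144) = 0*12 = 0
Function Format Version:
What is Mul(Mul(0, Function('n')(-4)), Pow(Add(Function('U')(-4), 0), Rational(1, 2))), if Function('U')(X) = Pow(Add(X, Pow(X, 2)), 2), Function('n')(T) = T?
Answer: 0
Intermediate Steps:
Mul(Mul(0, Function('n')(-4)), Pow(Add(Function('U')(-4), 0), Rational(1, 2))) = Mul(Mul(0, -4), Pow(Add(Mul(Pow(-4, 2), Pow(Add(1, -4), 2)), 0), Rational(1, 2))) = Mul(0, Pow(Add(Mul(16, Pow(-3, 2)), 0), Rational(1, 2))) = Mul(0, Pow(Add(Mul(16, 9), 0), Rational(1, 2))) = Mul(0, Pow(Add(144, 0), Rational(1, 2))) = Mul(0, Pow(144, Rational(1, 2))) = Mul(0, 12) = 0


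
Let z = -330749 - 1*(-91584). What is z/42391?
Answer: -239165/42391 ≈ -5.6419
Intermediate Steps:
z = -239165 (z = -330749 + 91584 = -239165)
z/42391 = -239165/42391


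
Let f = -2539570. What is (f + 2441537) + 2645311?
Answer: 2547278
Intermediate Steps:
(f + 2441537) + 2645311 = (-2539570 + 2441537) + 2645311 = -98033 + 2645311 = 2547278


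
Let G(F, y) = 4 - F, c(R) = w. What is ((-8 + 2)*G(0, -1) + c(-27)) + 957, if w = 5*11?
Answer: 988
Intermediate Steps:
w = 55
c(R) = 55
((-8 + 2)*G(0, -1) + c(-27)) + 957 = ((-8 + 2)*(4 - 1*0) + 55) + 957 = (-6*(4 + 0) + 55) + 957 = (-6*4 + 55) + 957 = (-24 + 55) + 957 = 31 + 957 = 988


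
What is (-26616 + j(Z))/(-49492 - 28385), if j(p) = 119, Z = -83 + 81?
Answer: 26497/77877 ≈ 0.34024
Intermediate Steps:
Z = -2
(-26616 + j(Z))/(-49492 - 28385) = (-26616 + 119)/(-49492 - 28385) = -26497/(-77877) = -26497*(-1/77877) = 26497/77877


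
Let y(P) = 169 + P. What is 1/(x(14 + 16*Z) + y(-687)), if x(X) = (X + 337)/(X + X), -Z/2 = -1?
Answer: -92/47273 ≈ -0.0019461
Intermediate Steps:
Z = 2 (Z = -2*(-1) = 2)
x(X) = (337 + X)/(2*X) (x(X) = (337 + X)/((2*X)) = (337 + X)*(1/(2*X)) = (337 + X)/(2*X))
1/(x(14 + 16*Z) + y(-687)) = 1/((337 + (14 + 16*2))/(2*(14 + 16*2)) + (169 - 687)) = 1/((337 + (14 + 32))/(2*(14 + 32)) - 518) = 1/((½)*(337 + 46)/46 - 518) = 1/((½)*(1/46)*383 - 518) = 1/(383/92 - 518) = 1/(-47273/92) = -92/47273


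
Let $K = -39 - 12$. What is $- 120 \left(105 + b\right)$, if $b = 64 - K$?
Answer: $-26400$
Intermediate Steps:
$K = -51$ ($K = -39 - 12 = -51$)
$b = 115$ ($b = 64 - -51 = 64 + 51 = 115$)
$- 120 \left(105 + b\right) = - 120 \left(105 + 115\right) = \left(-120\right) 220 = -26400$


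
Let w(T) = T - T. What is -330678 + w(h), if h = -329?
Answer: -330678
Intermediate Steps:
w(T) = 0
-330678 + w(h) = -330678 + 0 = -330678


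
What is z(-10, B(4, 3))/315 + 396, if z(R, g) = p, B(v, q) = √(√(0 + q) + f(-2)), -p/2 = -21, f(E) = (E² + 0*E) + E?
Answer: 5942/15 ≈ 396.13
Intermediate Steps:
f(E) = E + E² (f(E) = (E² + 0) + E = E² + E = E + E²)
p = 42 (p = -2*(-21) = 42)
B(v, q) = √(2 + √q) (B(v, q) = √(√(0 + q) - 2*(1 - 2)) = √(√q - 2*(-1)) = √(√q + 2) = √(2 + √q))
z(R, g) = 42
z(-10, B(4, 3))/315 + 396 = 42/315 + 396 = 42*(1/315) + 396 = 2/15 + 396 = 5942/15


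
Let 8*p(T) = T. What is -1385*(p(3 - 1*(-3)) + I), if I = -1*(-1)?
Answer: -9695/4 ≈ -2423.8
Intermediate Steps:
p(T) = T/8
I = 1
-1385*(p(3 - 1*(-3)) + I) = -1385*((3 - 1*(-3))/8 + 1) = -1385*((3 + 3)/8 + 1) = -1385*((1/8)*6 + 1) = -1385*(3/4 + 1) = -1385*7/4 = -9695/4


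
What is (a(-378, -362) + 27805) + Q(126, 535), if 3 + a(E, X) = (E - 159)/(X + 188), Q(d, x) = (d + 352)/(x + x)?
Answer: 862805687/31030 ≈ 27806.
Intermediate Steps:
Q(d, x) = (352 + d)/(2*x) (Q(d, x) = (352 + d)/((2*x)) = (352 + d)*(1/(2*x)) = (352 + d)/(2*x))
a(E, X) = -3 + (-159 + E)/(188 + X) (a(E, X) = -3 + (E - 159)/(X + 188) = -3 + (-159 + E)/(188 + X))
(a(-378, -362) + 27805) + Q(126, 535) = ((-723 - 378 - 3*(-362))/(188 - 362) + 27805) + (½)*(352 + 126)/535 = ((-723 - 378 + 1086)/(-174) + 27805) + (½)*(1/535)*478 = (-1/174*(-15) + 27805) + 239/535 = (5/58 + 27805) + 239/535 = 1612695/58 + 239/535 = 862805687/31030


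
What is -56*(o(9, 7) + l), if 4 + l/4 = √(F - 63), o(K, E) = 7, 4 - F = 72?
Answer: 504 - 224*I*√131 ≈ 504.0 - 2563.8*I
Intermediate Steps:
F = -68 (F = 4 - 1*72 = 4 - 72 = -68)
l = -16 + 4*I*√131 (l = -16 + 4*√(-68 - 63) = -16 + 4*√(-131) = -16 + 4*(I*√131) = -16 + 4*I*√131 ≈ -16.0 + 45.782*I)
-56*(o(9, 7) + l) = -56*(7 + (-16 + 4*I*√131)) = -56*(-9 + 4*I*√131) = 504 - 224*I*√131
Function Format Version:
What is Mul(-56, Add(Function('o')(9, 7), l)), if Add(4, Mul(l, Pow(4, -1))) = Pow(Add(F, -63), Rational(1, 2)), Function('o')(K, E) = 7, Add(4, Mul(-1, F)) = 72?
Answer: Add(504, Mul(-224, I, Pow(131, Rational(1, 2)))) ≈ Add(504.00, Mul(-2563.8, I))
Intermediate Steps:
F = -68 (F = Add(4, Mul(-1, 72)) = Add(4, -72) = -68)
l = Add(-16, Mul(4, I, Pow(131, Rational(1, 2)))) (l = Add(-16, Mul(4, Pow(Add(-68, -63), Rational(1, 2)))) = Add(-16, Mul(4, Pow(-131, Rational(1, 2)))) = Add(-16, Mul(4, Mul(I, Pow(131, Rational(1, 2))))) = Add(-16, Mul(4, I, Pow(131, Rational(1, 2)))) ≈ Add(-16.000, Mul(45.782, I)))
Mul(-56, Add(Function('o')(9, 7), l)) = Mul(-56, Add(7, Add(-16, Mul(4, I, Pow(131, Rational(1, 2)))))) = Mul(-56, Add(-9, Mul(4, I, Pow(131, Rational(1, 2))))) = Add(504, Mul(-224, I, Pow(131, Rational(1, 2))))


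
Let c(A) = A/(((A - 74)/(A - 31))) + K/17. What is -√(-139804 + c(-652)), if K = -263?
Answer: -I*√44197168089/561 ≈ -374.74*I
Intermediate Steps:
c(A) = -263/17 + A*(-31 + A)/(-74 + A) (c(A) = A/(((A - 74)/(A - 31))) - 263/17 = A/(((-74 + A)/(-31 + A))) - 263*1/17 = A/(((-74 + A)/(-31 + A))) - 263/17 = A*((-31 + A)/(-74 + A)) - 263/17 = A*(-31 + A)/(-74 + A) - 263/17 = -263/17 + A*(-31 + A)/(-74 + A))
-√(-139804 + c(-652)) = -√(-139804 + (19462 - 790*(-652) + 17*(-652)²)/(17*(-74 - 652))) = -√(-139804 + (1/17)*(19462 + 515080 + 17*425104)/(-726)) = -√(-139804 + (1/17)*(-1/726)*(19462 + 515080 + 7226768)) = -√(-139804 + (1/17)*(-1/726)*7761310) = -√(-139804 - 3880655/6171) = -√(-866611139/6171) = -I*√44197168089/561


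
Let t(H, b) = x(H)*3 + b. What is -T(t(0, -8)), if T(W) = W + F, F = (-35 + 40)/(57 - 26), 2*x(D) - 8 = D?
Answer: -129/31 ≈ -4.1613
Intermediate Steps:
x(D) = 4 + D/2
F = 5/31 ≈ 0.16129
t(H, b) = 12 + b + 3*H/2 (t(H, b) = (4 + H/2)*3 + b = (12 + 3*H/2) + b = 12 + b + 3*H/2)
T(W) = 5/31 + W (T(W) = W + 5/31 = 5/31 + W)
-T(t(0, -8)) = -(5/31 + (12 - 8 + (3/2)*0)) = -(5/31 + (12 - 8 + 0)) = -(5/31 + 4) = -1*129/31 = -129/31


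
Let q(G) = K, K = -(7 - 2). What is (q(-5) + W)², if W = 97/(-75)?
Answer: 222784/5625 ≈ 39.606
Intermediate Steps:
W = -97/75 (W = 97*(-1/75) = -97/75 ≈ -1.2933)
K = -5 (K = -1*5 = -5)
q(G) = -5
(q(-5) + W)² = (-5 - 97/75)² = (-472/75)² = 222784/5625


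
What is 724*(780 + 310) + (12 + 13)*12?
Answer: 789460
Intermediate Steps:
724*(780 + 310) + (12 + 13)*12 = 724*1090 + 25*12 = 789160 + 300 = 789460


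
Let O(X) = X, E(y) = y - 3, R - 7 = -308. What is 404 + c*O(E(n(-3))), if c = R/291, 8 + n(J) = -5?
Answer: 122380/291 ≈ 420.55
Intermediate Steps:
R = -301 (R = 7 - 308 = -301)
n(J) = -13 (n(J) = -8 - 5 = -13)
E(y) = -3 + y
c = -301/291 ≈ -1.0344
404 + c*O(E(n(-3))) = 404 - 301*(-3 - 13)/291 = 404 - 301/291*(-16) = 404 + 4816/291 = 122380/291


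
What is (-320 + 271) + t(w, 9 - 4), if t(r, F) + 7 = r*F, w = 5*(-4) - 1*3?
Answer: -171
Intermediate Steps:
w = -23 (w = -20 - 3 = -23)
t(r, F) = -7 + F*r (t(r, F) = -7 + r*F = -7 + F*r)
(-320 + 271) + t(w, 9 - 4) = (-320 + 271) + (-7 + (9 - 4)*(-23)) = -49 + (-7 + 5*(-23)) = -49 + (-7 - 115) = -49 - 122 = -171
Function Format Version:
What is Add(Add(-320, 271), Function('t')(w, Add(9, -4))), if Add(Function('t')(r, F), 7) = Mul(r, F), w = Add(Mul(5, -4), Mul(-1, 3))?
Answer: -171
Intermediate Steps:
w = -23 (w = Add(-20, -3) = -23)
Function('t')(r, F) = Add(-7, Mul(F, r)) (Function('t')(r, F) = Add(-7, Mul(r, F)) = Add(-7, Mul(F, r)))
Add(Add(-320, 271), Function('t')(w, Add(9, -4))) = Add(Add(-320, 271), Add(-7, Mul(Add(9, -4), -23))) = Add(-49, Add(-7, Mul(5, -23))) = Add(-49, Add(-7, -115)) = Add(-49, -122) = -171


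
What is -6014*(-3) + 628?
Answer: 18670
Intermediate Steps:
-6014*(-3) + 628 = -97*(-186) + 628 = 18042 + 628 = 18670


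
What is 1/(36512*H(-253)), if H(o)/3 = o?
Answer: -1/27712608 ≈ -3.6085e-8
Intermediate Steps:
H(o) = 3*o
1/(36512*H(-253)) = 1/(36512*((3*(-253)))) = (1/36512)/(-759) = (1/36512)*(-1/759) = -1/27712608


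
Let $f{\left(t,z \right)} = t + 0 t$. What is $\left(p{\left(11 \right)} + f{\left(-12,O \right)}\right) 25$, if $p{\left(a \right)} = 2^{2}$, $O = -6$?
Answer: $-200$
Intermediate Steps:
$f{\left(t,z \right)} = t$ ($f{\left(t,z \right)} = t + 0 = t$)
$p{\left(a \right)} = 4$
$\left(p{\left(11 \right)} + f{\left(-12,O \right)}\right) 25 = \left(4 - 12\right) 25 = \left(-8\right) 25 = -200$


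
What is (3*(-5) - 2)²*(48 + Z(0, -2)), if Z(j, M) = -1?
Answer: 13583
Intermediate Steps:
(3*(-5) - 2)²*(48 + Z(0, -2)) = (3*(-5) - 2)²*(48 - 1) = (-15 - 2)²*47 = (-17)²*47 = 289*47 = 13583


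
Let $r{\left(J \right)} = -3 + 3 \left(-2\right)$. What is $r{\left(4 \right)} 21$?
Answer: $-189$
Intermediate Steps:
$r{\left(J \right)} = -9$ ($r{\left(J \right)} = -3 - 6 = -9$)
$r{\left(4 \right)} 21 = \left(-9\right) 21 = -189$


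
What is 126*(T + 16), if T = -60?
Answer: -5544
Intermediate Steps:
126*(T + 16) = 126*(-60 + 16) = 126*(-44) = -5544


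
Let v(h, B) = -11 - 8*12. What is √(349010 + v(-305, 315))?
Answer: 3*√38767 ≈ 590.68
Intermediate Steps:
v(h, B) = -107 (v(h, B) = -11 - 96 = -107)
√(349010 + v(-305, 315)) = √(349010 - 107) = √348903 = 3*√38767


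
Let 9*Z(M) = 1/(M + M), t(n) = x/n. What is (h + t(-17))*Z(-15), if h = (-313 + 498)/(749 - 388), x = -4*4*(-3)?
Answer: 14183/1656990 ≈ 0.0085595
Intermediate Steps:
x = 48 (x = -16*(-3) = 48)
t(n) = 48/n
Z(M) = 1/(18*M) (Z(M) = 1/(9*(M + M)) = 1/(9*((2*M))) = (1/(2*M))/9 = 1/(18*M))
h = 185/361 ≈ 0.51247
(h + t(-17))*Z(-15) = (185/361 + 48/(-17))*((1/18)/(-15)) = (185/361 + 48*(-1/17))*((1/18)*(-1/15)) = (185/361 - 48/17)*(-1/270) = -14183/6137*(-1/270) = 14183/1656990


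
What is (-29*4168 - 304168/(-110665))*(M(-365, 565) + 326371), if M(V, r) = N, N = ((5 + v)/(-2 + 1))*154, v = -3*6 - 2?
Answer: -4396435646615872/110665 ≈ -3.9727e+10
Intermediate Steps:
v = -20 (v = -18 - 2 = -20)
N = 2310 (N = ((5 - 20)/(-2 + 1))*154 = -15/(-1)*154 = -15*(-1)*154 = 15*154 = 2310)
M(V, r) = 2310
(-29*4168 - 304168/(-110665))*(M(-365, 565) + 326371) = (-29*4168 - 304168/(-110665))*(2310 + 326371) = (-120872 - 304168*(-1/110665))*328681 = (-120872 + 304168/110665)*328681 = -13375995712/110665*328681 = -4396435646615872/110665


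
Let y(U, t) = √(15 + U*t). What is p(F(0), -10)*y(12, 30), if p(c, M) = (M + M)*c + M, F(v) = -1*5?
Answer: 450*√15 ≈ 1742.8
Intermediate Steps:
F(v) = -5
p(c, M) = M + 2*M*c (p(c, M) = (2*M)*c + M = 2*M*c + M = M + 2*M*c)
p(F(0), -10)*y(12, 30) = (-10*(1 + 2*(-5)))*√(15 + 12*30) = (-10*(1 - 10))*√(15 + 360) = (-10*(-9))*√375 = 90*(5*√15) = 450*√15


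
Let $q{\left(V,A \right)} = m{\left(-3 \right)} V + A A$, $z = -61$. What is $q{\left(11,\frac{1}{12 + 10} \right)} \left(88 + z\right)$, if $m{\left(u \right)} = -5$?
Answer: $- \frac{718713}{484} \approx -1484.9$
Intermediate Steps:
$q{\left(V,A \right)} = A^{2} - 5 V$ ($q{\left(V,A \right)} = - 5 V + A A = - 5 V + A^{2} = A^{2} - 5 V$)
$q{\left(11,\frac{1}{12 + 10} \right)} \left(88 + z\right) = \left(\left(\frac{1}{12 + 10}\right)^{2} - 55\right) \left(88 - 61\right) = \left(\left(\frac{1}{22}\right)^{2} - 55\right) 27 = \left(\frac{1}{484} - 55\right) 27 = \left(- \frac{26619}{484}\right) 27 = - \frac{718713}{484}$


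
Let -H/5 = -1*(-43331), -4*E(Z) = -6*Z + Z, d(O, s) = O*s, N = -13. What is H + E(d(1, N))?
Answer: -866685/4 ≈ -2.1667e+5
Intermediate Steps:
E(Z) = 5*Z/4 (E(Z) = -(-6*Z + Z)/4 = -(-5)*Z/4 = 5*Z/4)
H = -216655 (H = -(-5)*(-43331) = -5*43331 = -216655)
H + E(d(1, N)) = -216655 + 5*(1*(-13))/4 = -216655 + (5/4)*(-13) = -216655 - 65/4 = -866685/4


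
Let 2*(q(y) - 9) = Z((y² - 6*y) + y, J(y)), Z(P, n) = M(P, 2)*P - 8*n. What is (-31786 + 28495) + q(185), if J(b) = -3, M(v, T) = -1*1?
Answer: -19920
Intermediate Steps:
M(v, T) = -1
Z(P, n) = -P - 8*n
q(y) = 21 - y²/2 + 5*y/2 (q(y) = 9 + (-((y² - 6*y) + y) - 8*(-3))/2 = 9 + (-(y² - 5*y) + 24)/2 = 9 + ((-y² + 5*y) + 24)/2 = 9 + (24 - y² + 5*y)/2 = 9 + (12 - y²/2 + 5*y/2) = 21 - y²/2 + 5*y/2)
(-31786 + 28495) + q(185) = (-31786 + 28495) + (21 - ½*185*(-5 + 185)) = -3291 + (21 - ½*185*180) = -3291 + (21 - 16650) = -3291 - 16629 = -19920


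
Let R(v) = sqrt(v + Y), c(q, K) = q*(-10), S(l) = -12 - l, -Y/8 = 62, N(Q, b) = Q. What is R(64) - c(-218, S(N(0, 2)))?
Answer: -2180 + 12*I*sqrt(3) ≈ -2180.0 + 20.785*I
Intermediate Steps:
Y = -496 (Y = -8*62 = -496)
c(q, K) = -10*q
R(v) = sqrt(-496 + v) (R(v) = sqrt(v - 496) = sqrt(-496 + v))
R(64) - c(-218, S(N(0, 2))) = sqrt(-496 + 64) - (-10)*(-218) = sqrt(-432) - 1*2180 = 12*I*sqrt(3) - 2180 = -2180 + 12*I*sqrt(3)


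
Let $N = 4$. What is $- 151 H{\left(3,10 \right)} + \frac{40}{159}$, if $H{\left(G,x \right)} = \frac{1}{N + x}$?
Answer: $- \frac{23449}{2226} \approx -10.534$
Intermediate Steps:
$H{\left(G,x \right)} = \frac{1}{4 + x}$
$- 151 H{\left(3,10 \right)} + \frac{40}{159} = - \frac{151}{4 + 10} + \frac{40}{159} = - \frac{151}{14} + 40 \cdot \frac{1}{159} = \left(-151\right) \frac{1}{14} + \frac{40}{159} = - \frac{151}{14} + \frac{40}{159} = - \frac{23449}{2226}$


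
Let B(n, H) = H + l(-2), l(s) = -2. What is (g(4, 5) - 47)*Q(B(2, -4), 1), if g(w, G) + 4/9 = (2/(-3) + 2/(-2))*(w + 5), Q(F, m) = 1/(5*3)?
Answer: -562/135 ≈ -4.1630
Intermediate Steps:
B(n, H) = -2 + H (B(n, H) = H - 2 = -2 + H)
Q(F, m) = 1/15
g(w, G) = -79/9 - 5*w/3 (g(w, G) = -4/9 + (2/(-3) + 2/(-2))*(w + 5) = -4/9 + (2*(-1/3) + 2*(-1/2))*(5 + w) = -4/9 + (-2/3 - 1)*(5 + w) = -4/9 - 5*(5 + w)/3 = -4/9 + (-25/3 - 5*w/3) = -79/9 - 5*w/3)
(g(4, 5) - 47)*Q(B(2, -4), 1) = ((-79/9 - 5/3*4) - 47)*(1/15) = ((-79/9 - 20/3) - 47)*(1/15) = (-139/9 - 47)*(1/15) = -562/9*1/15 = -562/135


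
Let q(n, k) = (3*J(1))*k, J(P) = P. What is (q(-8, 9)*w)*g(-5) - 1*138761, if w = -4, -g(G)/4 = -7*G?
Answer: -123641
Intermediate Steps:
g(G) = 28*G (g(G) = -(-28)*G = 28*G)
q(n, k) = 3*k (q(n, k) = (3*1)*k = 3*k)
(q(-8, 9)*w)*g(-5) - 1*138761 = ((3*9)*(-4))*(28*(-5)) - 1*138761 = (27*(-4))*(-140) - 138761 = -108*(-140) - 138761 = 15120 - 138761 = -123641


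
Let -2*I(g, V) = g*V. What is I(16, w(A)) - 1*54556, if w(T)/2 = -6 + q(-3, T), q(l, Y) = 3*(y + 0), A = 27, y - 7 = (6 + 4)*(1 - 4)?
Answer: -53356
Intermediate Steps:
y = -23 (y = 7 + (6 + 4)*(1 - 4) = 7 + 10*(-3) = 7 - 30 = -23)
q(l, Y) = -69 (q(l, Y) = 3*(-23 + 0) = 3*(-23) = -69)
w(T) = -150 (w(T) = 2*(-6 - 69) = 2*(-75) = -150)
I(g, V) = -V*g/2 (I(g, V) = -g*V/2 = -V*g/2)
I(16, w(A)) - 1*54556 = -½*(-150)*16 - 1*54556 = 1200 - 54556 = -53356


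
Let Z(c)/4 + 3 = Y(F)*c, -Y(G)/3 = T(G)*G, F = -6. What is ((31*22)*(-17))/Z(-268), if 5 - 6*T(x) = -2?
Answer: 5797/11262 ≈ 0.51474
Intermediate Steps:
T(x) = 7/6 (T(x) = ⅚ - ⅙*(-2) = ⅚ + ⅓ = 7/6)
Y(G) = -7*G/2
Z(c) = -12 + 84*c (Z(c) = -12 + 4*((-7/2*(-6))*c) = -12 + 4*(21*c) = -12 + 84*c)
((31*22)*(-17))/Z(-268) = ((31*22)*(-17))/(-12 + 84*(-268)) = (682*(-17))/(-12 - 22512) = -11594/(-22524) = -11594*(-1/22524) = 5797/11262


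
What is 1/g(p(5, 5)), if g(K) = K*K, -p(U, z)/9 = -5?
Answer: 1/2025 ≈ 0.00049383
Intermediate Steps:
p(U, z) = 45 (p(U, z) = -9*(-5) = 45)
g(K) = K²
1/g(p(5, 5)) = 1/(45²) = 1/2025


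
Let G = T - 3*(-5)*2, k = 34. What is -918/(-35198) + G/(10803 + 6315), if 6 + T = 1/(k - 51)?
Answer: 140734547/5121414594 ≈ 0.027480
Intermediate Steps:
T = -103/17 (T = -6 + 1/(34 - 51) = -6 + 1/(-17) = -6 - 1/17 = -103/17 ≈ -6.0588)
G = 407/17 (G = -103/17 - 3*(-5)*2 = -103/17 + 15*2 = -103/17 + 30 = 407/17 ≈ 23.941)
-918/(-35198) + G/(10803 + 6315) = -918/(-35198) + 407/(17*(10803 + 6315)) = -918*(-1/35198) + (407/17)/17118 = 459/17599 + (407/17)*(1/17118) = 459/17599 + 407/291006 = 140734547/5121414594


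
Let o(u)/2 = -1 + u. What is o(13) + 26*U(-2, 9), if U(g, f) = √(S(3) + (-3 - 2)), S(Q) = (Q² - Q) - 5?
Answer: 24 + 52*I ≈ 24.0 + 52.0*I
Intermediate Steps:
S(Q) = -5 + Q² - Q
o(u) = -2 + 2*u (o(u) = 2*(-1 + u) = -2 + 2*u)
U(g, f) = 2*I (U(g, f) = √((-5 + 3² - 1*3) + (-3 - 2)) = √((-5 + 9 - 3) - 5) = √(1 - 5) = √(-4) = 2*I)
o(13) + 26*U(-2, 9) = (-2 + 2*13) + 26*(2*I) = (-2 + 26) + 52*I = 24 + 52*I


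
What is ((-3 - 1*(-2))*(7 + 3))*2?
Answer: -20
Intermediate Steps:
((-3 - 1*(-2))*(7 + 3))*2 = ((-3 + 2)*10)*2 = -1*10*2 = -10*2 = -20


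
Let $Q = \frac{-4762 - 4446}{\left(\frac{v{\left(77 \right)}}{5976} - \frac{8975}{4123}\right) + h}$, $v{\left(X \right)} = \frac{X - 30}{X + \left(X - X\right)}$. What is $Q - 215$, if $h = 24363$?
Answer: $- \frac{1422033664009429}{6602502437747} \approx -215.38$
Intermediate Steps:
$v{\left(X \right)} = \frac{-30 + X}{X}$ ($v{\left(X \right)} = \frac{-30 + X}{X + 0} = \frac{-30 + X}{X}$)
$Q = - \frac{2495639893824}{6602502437747}$ ($Q = \frac{-4762 - 4446}{\left(\frac{\frac{1}{77} \left(-30 + 77\right)}{5976} - \frac{8975}{4123}\right) + 24363} = - \frac{9208}{\left(\frac{1}{77} \cdot 47 \cdot \frac{1}{5976} - \frac{8975}{4123}\right) + 24363} = - \frac{9208}{\left(\frac{47}{77} \cdot \frac{1}{5976} - \frac{8975}{4123}\right) + 24363} = - \frac{9208}{\left(\frac{47}{460152} - \frac{8975}{4123}\right) + 24363} = - \frac{9208}{- \frac{589952917}{271029528} + 24363} = - \frac{9208}{\frac{6602502437747}{271029528}} = \left(-9208\right) \frac{271029528}{6602502437747} = - \frac{2495639893824}{6602502437747} \approx -0.37798$)
$Q - 215 = - \frac{2495639893824}{6602502437747} - 215 = - \frac{1422033664009429}{6602502437747}$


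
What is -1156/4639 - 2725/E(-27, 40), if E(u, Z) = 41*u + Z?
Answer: 11407823/4949813 ≈ 2.3047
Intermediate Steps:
E(u, Z) = Z + 41*u
-1156/4639 - 2725/E(-27, 40) = -1156/4639 - 2725/(40 + 41*(-27)) = -1156*1/4639 - 2725/(40 - 1107) = -1156/4639 - 2725/(-1067) = -1156/4639 - 2725*(-1/1067) = -1156/4639 + 2725/1067 = 11407823/4949813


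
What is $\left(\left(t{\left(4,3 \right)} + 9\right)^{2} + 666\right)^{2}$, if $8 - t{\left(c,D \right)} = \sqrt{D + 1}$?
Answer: $793881$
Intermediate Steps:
$t{\left(c,D \right)} = 8 - \sqrt{1 + D}$ ($t{\left(c,D \right)} = 8 - \sqrt{D + 1} = 8 - \sqrt{1 + D}$)
$\left(\left(t{\left(4,3 \right)} + 9\right)^{2} + 666\right)^{2} = \left(\left(\left(8 - \sqrt{1 + 3}\right) + 9\right)^{2} + 666\right)^{2} = \left(\left(\left(8 - \sqrt{4}\right) + 9\right)^{2} + 666\right)^{2} = \left(\left(\left(8 - 2\right) + 9\right)^{2} + 666\right)^{2} = \left(\left(6 + 9\right)^{2} + 666\right)^{2} = \left(15^{2} + 666\right)^{2} = \left(225 + 666\right)^{2} = 891^{2} = 793881$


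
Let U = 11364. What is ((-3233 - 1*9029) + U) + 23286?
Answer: 22388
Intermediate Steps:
((-3233 - 1*9029) + U) + 23286 = ((-3233 - 1*9029) + 11364) + 23286 = ((-3233 - 9029) + 11364) + 23286 = (-12262 + 11364) + 23286 = -898 + 23286 = 22388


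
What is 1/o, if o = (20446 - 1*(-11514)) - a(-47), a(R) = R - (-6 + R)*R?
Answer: 1/34498 ≈ 2.8987e-5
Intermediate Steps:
a(R) = R - R*(-6 + R)
o = 34498 (o = (20446 - 1*(-11514)) - (-47)*(7 - 1*(-47)) = (20446 + 11514) - (-47)*(7 + 47) = 31960 - (-47)*54 = 31960 - 1*(-2538) = 31960 + 2538 = 34498)
1/o = 1/34498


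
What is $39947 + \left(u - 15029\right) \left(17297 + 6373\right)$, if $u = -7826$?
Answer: $-540937903$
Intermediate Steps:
$39947 + \left(u - 15029\right) \left(17297 + 6373\right) = 39947 + \left(-7826 - 15029\right) \left(17297 + 6373\right) = 39947 - 540977850 = -540937903$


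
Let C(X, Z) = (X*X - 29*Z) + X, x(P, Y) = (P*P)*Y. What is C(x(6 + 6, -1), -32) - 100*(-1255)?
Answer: 147020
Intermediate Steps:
x(P, Y) = Y*P**2 (x(P, Y) = P**2*Y = Y*P**2)
C(X, Z) = X + X**2 - 29*Z (C(X, Z) = (X**2 - 29*Z) + X = X + X**2 - 29*Z)
C(x(6 + 6, -1), -32) - 100*(-1255) = (-(6 + 6)**2 + (-(6 + 6)**2)**2 - 29*(-32)) - 100*(-1255) = (-1*12**2 + (-1*12**2)**2 + 928) + 125500 = (-1*144 + (-1*144)**2 + 928) + 125500 = (-144 + (-144)**2 + 928) + 125500 = (-144 + 20736 + 928) + 125500 = 21520 + 125500 = 147020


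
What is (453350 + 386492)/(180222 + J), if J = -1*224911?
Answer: -839842/44689 ≈ -18.793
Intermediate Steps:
J = -224911
(453350 + 386492)/(180222 + J) = (453350 + 386492)/(180222 - 224911) = 839842/(-44689) = 839842*(-1/44689) = -839842/44689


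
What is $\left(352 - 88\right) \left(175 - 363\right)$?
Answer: $-49632$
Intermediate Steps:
$\left(352 - 88\right) \left(175 - 363\right) = 264 \left(-188\right) = -49632$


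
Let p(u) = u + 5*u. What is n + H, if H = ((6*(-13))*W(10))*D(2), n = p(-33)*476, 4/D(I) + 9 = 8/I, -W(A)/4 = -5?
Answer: -93000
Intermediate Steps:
W(A) = 20 (W(A) = -4*(-5) = 20)
p(u) = 6*u
D(I) = 4/(-9 + 8/I)
n = -94248 (n = (6*(-33))*476 = -198*476 = -94248)
H = 1248 (H = ((6*(-13))*20)*(-4*2/(-8 + 9*2)) = (-78*20)*(-4*2/(-8 + 18)) = -(-6240)*2/10 = -1560*(-⅘) = 1248)
n + H = -94248 + 1248 = -93000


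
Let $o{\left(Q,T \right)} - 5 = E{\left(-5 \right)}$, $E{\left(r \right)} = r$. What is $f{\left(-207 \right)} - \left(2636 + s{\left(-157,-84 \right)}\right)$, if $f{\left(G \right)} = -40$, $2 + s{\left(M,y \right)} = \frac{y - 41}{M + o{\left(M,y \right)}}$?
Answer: $- \frac{419943}{157} \approx -2674.8$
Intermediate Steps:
$o{\left(Q,T \right)} = 0$ ($o{\left(Q,T \right)} = 5 - 5 = 0$)
$s{\left(M,y \right)} = -2 + \frac{-41 + y}{M}$ ($s{\left(M,y \right)} = -2 + \frac{y - 41}{M + 0} = -2 + \frac{-41 + y}{M}$)
$f{\left(-207 \right)} - \left(2636 + s{\left(-157,-84 \right)}\right) = -40 - \left(2636 + \frac{-41 - 84 - -314}{-157}\right) = -40 - \left(2636 - \frac{-41 - 84 + 314}{157}\right) = -40 - \left(2636 - \frac{189}{157}\right) = -40 - \frac{413663}{157} = - \frac{419943}{157}$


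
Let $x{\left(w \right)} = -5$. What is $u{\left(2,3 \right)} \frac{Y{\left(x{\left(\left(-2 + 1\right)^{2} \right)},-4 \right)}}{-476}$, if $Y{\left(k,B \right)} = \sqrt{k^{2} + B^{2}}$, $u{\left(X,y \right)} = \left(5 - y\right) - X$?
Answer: $0$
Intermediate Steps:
$u{\left(X,y \right)} = 5 - X - y$
$Y{\left(k,B \right)} = \sqrt{B^{2} + k^{2}}$
$u{\left(2,3 \right)} \frac{Y{\left(x{\left(\left(-2 + 1\right)^{2} \right)},-4 \right)}}{-476} = \left(5 - 2 - 3\right) \frac{\sqrt{\left(-4\right)^{2} + \left(-5\right)^{2}}}{-476} = \left(5 - 2 - 3\right) \sqrt{16 + 25} \left(- \frac{1}{476}\right) = 0 \sqrt{41} \left(- \frac{1}{476}\right) = 0 \left(- \frac{\sqrt{41}}{476}\right) = 0$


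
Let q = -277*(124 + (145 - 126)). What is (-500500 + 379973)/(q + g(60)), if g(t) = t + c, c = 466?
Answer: 120527/39085 ≈ 3.0837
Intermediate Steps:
q = -39611 (q = -277*(124 + 19) = -277*143 = -39611)
g(t) = 466 + t (g(t) = t + 466 = 466 + t)
(-500500 + 379973)/(q + g(60)) = (-500500 + 379973)/(-39611 + (466 + 60)) = -120527/(-39611 + 526) = -120527/(-39085) = -120527*(-1/39085) = 120527/39085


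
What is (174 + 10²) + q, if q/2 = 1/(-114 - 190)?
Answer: 41647/152 ≈ 273.99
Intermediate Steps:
q = -1/152 (q = 2/(-114 - 190) = 2/(-304) = 2*(-1/304) = -1/152 ≈ -0.0065789)
(174 + 10²) + q = (174 + 10²) - 1/152 = (174 + 100) - 1/152 = 274 - 1/152 = 41647/152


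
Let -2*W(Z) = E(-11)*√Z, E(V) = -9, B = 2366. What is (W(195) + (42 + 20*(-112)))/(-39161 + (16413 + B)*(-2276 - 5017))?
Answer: 1099/68497204 - 9*√195/273988816 ≈ 1.5586e-5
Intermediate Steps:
W(Z) = 9*√Z/2 (W(Z) = -(-9)*√Z/2 = 9*√Z/2)
(W(195) + (42 + 20*(-112)))/(-39161 + (16413 + B)*(-2276 - 5017)) = (9*√195/2 + (42 + 20*(-112)))/(-39161 + (16413 + 2366)*(-2276 - 5017)) = (9*√195/2 + (42 - 2240))/(-39161 + 18779*(-7293)) = (9*√195/2 - 2198)/(-39161 - 136955247) = (-2198 + 9*√195/2)/(-136994408) = (-2198 + 9*√195/2)*(-1/136994408) = 1099/68497204 - 9*√195/273988816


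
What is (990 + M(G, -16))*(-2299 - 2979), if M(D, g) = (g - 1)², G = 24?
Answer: -6750562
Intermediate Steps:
M(D, g) = (-1 + g)²
(990 + M(G, -16))*(-2299 - 2979) = (990 + (-1 - 16)²)*(-2299 - 2979) = (990 + (-17)²)*(-5278) = (990 + 289)*(-5278) = 1279*(-5278) = -6750562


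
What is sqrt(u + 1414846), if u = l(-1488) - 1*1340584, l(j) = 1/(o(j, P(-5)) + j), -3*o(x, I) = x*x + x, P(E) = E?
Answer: sqrt(2535026761845010)/184760 ≈ 272.51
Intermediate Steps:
o(x, I) = -x/3 - x**2/3 (o(x, I) = -(x*x + x)/3 = -(x**2 + x)/3 = -(x + x**2)/3 = -x/3 - x**2/3)
l(j) = 1/(j - j*(1 + j)/3) (l(j) = 1/(-j*(1 + j)/3 + j) = 1/(j - j*(1 + j)/3))
u = -990745199361/739040 (u = -3/(-1488*(-2 - 1488)) - 1*1340584 = -3*(-1/1488)/(-1490) - 1340584 = -3*(-1/1488)*(-1/1490) - 1340584 = -1/739040 - 1340584 = -990745199361/739040 ≈ -1.3406e+6)
sqrt(u + 1414846) = sqrt(-990745199361/739040 + 1414846) = sqrt(54882588479/739040) = sqrt(2535026761845010)/184760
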